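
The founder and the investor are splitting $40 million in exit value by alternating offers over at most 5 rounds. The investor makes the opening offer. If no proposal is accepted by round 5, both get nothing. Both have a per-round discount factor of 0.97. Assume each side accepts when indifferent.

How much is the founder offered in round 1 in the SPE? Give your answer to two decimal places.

Round 5 (the investor proposes): the founder will accept anything ≥ 0, so the investor offers 0 and keeps 40.
Round 4 (the founder proposes): the investor can get 40 next round, worth 0.97 × 40 = 38.8 now. The founder offers 38.8 and keeps 40 − 38.8 = 1.2.
Round 3 (the investor proposes): the founder can get 1.2 next round, worth 0.97 × 1.2 = 1.164 now; the investor offers that and keeps 38.836.
Round 2 (the founder proposes): the investor can get 38.836 next round, worth 0.97 × 38.836 = 37.67092 now. The founder offers 37.67092 and keeps 40 − 37.67092 = 2.32908.
Round 1 (the investor proposes): the founder can get 2.32908 next round, worth 0.97 × 2.32908 = 2.2592076 now, so the investor offers 2.2592076, keeping 37.7407924.

2.26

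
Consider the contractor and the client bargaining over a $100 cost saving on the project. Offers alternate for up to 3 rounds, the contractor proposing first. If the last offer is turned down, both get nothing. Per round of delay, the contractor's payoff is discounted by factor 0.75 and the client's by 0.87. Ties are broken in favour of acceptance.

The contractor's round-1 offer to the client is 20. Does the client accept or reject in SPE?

Round 3 (the contractor proposes): the client will accept anything ≥ 0, so the contractor offers 0 and keeps 100.
Round 2 (the client proposes): the contractor can get 100 next round, worth 0.75 × 100 = 75 now. The client offers 75 and keeps 100 − 75 = 25.
So by rejecting in round 1, the client gets 25 next round, worth 0.87 × 25 = 21.75 now.
Offer 20 < 21.75, so the client rejects.

Reject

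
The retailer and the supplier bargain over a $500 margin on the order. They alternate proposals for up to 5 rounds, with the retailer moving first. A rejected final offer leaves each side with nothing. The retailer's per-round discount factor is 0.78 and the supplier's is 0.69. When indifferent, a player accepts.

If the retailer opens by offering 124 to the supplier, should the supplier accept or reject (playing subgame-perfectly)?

Accept

Round 5 (the retailer proposes): rejection yields 0 for the supplier; the retailer offers 0 and keeps 500.
Round 4 (the supplier proposes): the retailer can get 500 next round, worth 0.78 × 500 = 390 now; the supplier offers that and keeps 110.
Round 3 (the retailer proposes): the supplier can get 110 next round, worth 0.69 × 110 = 75.9 now. The retailer offers 75.9 and keeps 500 − 75.9 = 424.1.
Round 2 (the supplier proposes): the retailer can get 424.1 next round, worth 0.78 × 424.1 = 330.798 now. The supplier offers 330.798 and keeps 500 − 330.798 = 169.202.
So by rejecting in round 1, the supplier gets 169.202 next round, worth 0.69 × 169.202 = 116.74938 now.
Offer 124 ≥ 116.74938, so the supplier accepts.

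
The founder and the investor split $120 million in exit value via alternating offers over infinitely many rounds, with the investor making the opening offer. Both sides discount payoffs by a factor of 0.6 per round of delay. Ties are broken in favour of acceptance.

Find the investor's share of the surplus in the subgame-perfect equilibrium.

75

In a stationary SPE each proposer offers the other exactly their discounted continuation value.
If the investor keeps x when proposing and the founder keeps y when proposing, then x = 120 − 0.6y and y = 120 − 0.6x.
Solving: x = 120(1 − 0.6) / (1 − 0.6·0.6) = 48 / 0.64 = 75.
The founder gets 120 − 75 = 45.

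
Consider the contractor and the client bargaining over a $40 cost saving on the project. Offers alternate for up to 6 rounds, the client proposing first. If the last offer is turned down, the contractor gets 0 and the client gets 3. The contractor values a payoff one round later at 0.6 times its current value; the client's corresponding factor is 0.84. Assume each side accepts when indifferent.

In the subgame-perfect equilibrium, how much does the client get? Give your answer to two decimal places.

Round 6 (the contractor proposes): the client gets 3 if talks fail, so the contractor offers 3 and keeps 37.
Round 5 (the client proposes): the contractor can get 37 next round, worth 0.6 × 37 = 22.2 now. The client offers 22.2 and keeps 40 − 22.2 = 17.8.
Round 4 (the contractor proposes): the client can get 17.8 next round, worth 0.84 × 17.8 = 14.952 now; the contractor offers that and keeps 25.048.
Round 3 (the client proposes): the contractor can get 25.048 next round, worth 0.6 × 25.048 = 15.0288 now; the client offers that and keeps 24.9712.
Round 2 (the contractor proposes): the client can get 24.9712 next round, worth 0.84 × 24.9712 = 20.975808 now, so the contractor offers 20.975808, keeping 19.024192.
Round 1 (the client proposes): the contractor can get 19.024192 next round, worth 0.6 × 19.024192 = 11.4145152 now; the client offers that and keeps 28.5854848.

28.59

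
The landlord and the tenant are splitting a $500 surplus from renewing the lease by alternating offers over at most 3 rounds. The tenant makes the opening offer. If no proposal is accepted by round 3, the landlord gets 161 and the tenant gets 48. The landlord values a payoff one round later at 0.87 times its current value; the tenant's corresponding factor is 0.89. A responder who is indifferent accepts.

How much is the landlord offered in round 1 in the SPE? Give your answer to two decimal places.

172.51

Work backward from the last round.
Round 3 (the tenant proposes): the landlord gets 161 if talks fail, so the tenant offers 161 and keeps 339.
Round 2 (the landlord proposes): the tenant can get 339 next round, worth 0.89 × 339 = 301.71 now. The landlord offers 301.71 and keeps 500 − 301.71 = 198.29.
Round 1 (the tenant proposes): the landlord can get 198.29 next round, worth 0.87 × 198.29 = 172.5123 now. The tenant offers 172.5123 and keeps 500 − 172.5123 = 327.4877.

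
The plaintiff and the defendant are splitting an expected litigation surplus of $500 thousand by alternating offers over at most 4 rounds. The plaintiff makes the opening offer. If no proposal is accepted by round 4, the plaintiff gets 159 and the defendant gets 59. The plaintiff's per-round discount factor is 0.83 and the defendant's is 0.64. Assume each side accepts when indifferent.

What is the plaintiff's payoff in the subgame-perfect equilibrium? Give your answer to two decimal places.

329.67

Round 4 (the defendant proposes): the plaintiff gets 159 if talks fail, so the defendant offers 159 and keeps 341.
Round 3 (the plaintiff proposes): the defendant can get 341 next round, worth 0.64 × 341 = 218.24 now; the plaintiff offers that and keeps 281.76.
Round 2 (the defendant proposes): the plaintiff can get 281.76 next round, worth 0.83 × 281.76 = 233.8608 now, so the defendant offers 233.8608, keeping 266.1392.
Round 1 (the plaintiff proposes): the defendant can get 266.1392 next round, worth 0.64 × 266.1392 = 170.329088 now. The plaintiff offers 170.329088 and keeps 500 − 170.329088 = 329.670912.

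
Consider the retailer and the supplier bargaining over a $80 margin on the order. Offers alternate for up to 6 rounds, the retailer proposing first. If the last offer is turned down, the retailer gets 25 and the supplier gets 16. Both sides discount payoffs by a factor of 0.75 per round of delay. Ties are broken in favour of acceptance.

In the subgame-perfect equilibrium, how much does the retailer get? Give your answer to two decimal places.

Round 6 (the supplier proposes): the retailer gets 25 if talks fail, so the supplier offers 25 and keeps 55.
Round 5 (the retailer proposes): the supplier can get 55 next round, worth 0.75 × 55 = 41.25 now. The retailer offers 41.25 and keeps 80 − 41.25 = 38.75.
Round 4 (the supplier proposes): the retailer can get 38.75 next round, worth 0.75 × 38.75 = 29.0625 now; the supplier offers that and keeps 50.9375.
Round 3 (the retailer proposes): the supplier can get 50.9375 next round, worth 0.75 × 50.9375 = 38.203125 now; the retailer offers that and keeps 41.796875.
Round 2 (the supplier proposes): the retailer can get 41.796875 next round, worth 0.75 × 41.796875 = 31.34765625 now; the supplier offers that and keeps 48.65234375.
Round 1 (the retailer proposes): the supplier can get 48.65234375 next round, worth 0.75 × 48.65234375 = 36.4892578125 now, so the retailer offers 36.4892578125, keeping 43.5107421875.

43.51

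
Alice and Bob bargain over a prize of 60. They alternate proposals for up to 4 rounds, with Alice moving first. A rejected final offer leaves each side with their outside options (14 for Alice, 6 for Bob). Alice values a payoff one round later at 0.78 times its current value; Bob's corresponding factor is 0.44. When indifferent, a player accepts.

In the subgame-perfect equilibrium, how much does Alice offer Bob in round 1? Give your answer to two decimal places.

Work backward from the last round.
Round 4 (Bob proposes): Alice gets 14 if talks fail, so Bob offers 14 and keeps 46.
Round 3 (Alice proposes): Bob can get 46 next round, worth 0.44 × 46 = 20.24 now. Alice offers 20.24 and keeps 60 − 20.24 = 39.76.
Round 2 (Bob proposes): Alice can get 39.76 next round, worth 0.78 × 39.76 = 31.0128 now, so Bob offers 31.0128, keeping 28.9872.
Round 1 (Alice proposes): Bob can get 28.9872 next round, worth 0.44 × 28.9872 = 12.754368 now, so Alice offers 12.754368, keeping 47.245632.

12.75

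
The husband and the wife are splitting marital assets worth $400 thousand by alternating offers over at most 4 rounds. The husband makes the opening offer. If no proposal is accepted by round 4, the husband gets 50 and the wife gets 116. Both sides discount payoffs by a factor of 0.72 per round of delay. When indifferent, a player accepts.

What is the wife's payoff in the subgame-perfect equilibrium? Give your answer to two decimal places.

211.28

Round 4 (the wife proposes): the husband gets 50 if talks fail, so the wife offers 50 and keeps 350.
Round 3 (the husband proposes): the wife can get 350 next round, worth 0.72 × 350 = 252 now; the husband offers that and keeps 148.
Round 2 (the wife proposes): the husband can get 148 next round, worth 0.72 × 148 = 106.56 now. The wife offers 106.56 and keeps 400 − 106.56 = 293.44.
Round 1 (the husband proposes): the wife can get 293.44 next round, worth 0.72 × 293.44 = 211.2768 now; the husband offers that and keeps 188.7232.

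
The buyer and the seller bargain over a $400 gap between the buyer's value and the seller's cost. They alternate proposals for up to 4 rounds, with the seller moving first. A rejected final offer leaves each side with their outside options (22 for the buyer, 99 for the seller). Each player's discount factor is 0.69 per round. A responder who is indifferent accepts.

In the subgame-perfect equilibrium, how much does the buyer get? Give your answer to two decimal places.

184.44

Work backward from the last round.
Round 4 (the buyer proposes): the seller gets 99 if talks fail, so the buyer offers 99 and keeps 301.
Round 3 (the seller proposes): the buyer can get 301 next round, worth 0.69 × 301 = 207.69 now; the seller offers that and keeps 192.31.
Round 2 (the buyer proposes): the seller can get 192.31 next round, worth 0.69 × 192.31 = 132.6939 now. The buyer offers 132.6939 and keeps 400 − 132.6939 = 267.3061.
Round 1 (the seller proposes): the buyer can get 267.3061 next round, worth 0.69 × 267.3061 = 184.441209 now, so the seller offers 184.441209, keeping 215.558791.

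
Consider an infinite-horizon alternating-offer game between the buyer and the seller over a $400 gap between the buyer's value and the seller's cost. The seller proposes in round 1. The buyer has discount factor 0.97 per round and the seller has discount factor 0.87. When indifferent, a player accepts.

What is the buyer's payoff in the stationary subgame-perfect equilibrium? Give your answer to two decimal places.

323.13

When the seller proposes, the buyer accepts any offer worth at least 0.97 times what the buyer would get by proposing next round; and vice versa.
This gives x = 400 − 0.97y and y = 400 − 0.87x, where x and y are each side's share when it proposes.
Hence (1 − 0.97·0.87)x = 400(1 − 0.97), i.e. 0.1561·x = 12.
x ≈ 76.8738; the buyer's share is 400 − x ≈ 323.1262.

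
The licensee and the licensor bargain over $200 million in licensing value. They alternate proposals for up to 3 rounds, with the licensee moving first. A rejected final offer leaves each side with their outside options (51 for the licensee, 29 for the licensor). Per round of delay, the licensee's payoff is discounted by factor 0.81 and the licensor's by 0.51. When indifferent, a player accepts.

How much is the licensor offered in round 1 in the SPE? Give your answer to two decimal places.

31.36

Work backward from the last round.
Round 3 (the licensee proposes): the licensor gets 29 if talks fail, so the licensee offers 29 and keeps 171.
Round 2 (the licensor proposes): the licensee can get 171 next round, worth 0.81 × 171 = 138.51 now, so the licensor offers 138.51, keeping 61.49.
Round 1 (the licensee proposes): the licensor can get 61.49 next round, worth 0.51 × 61.49 = 31.3599 now, so the licensee offers 31.3599, keeping 168.6401.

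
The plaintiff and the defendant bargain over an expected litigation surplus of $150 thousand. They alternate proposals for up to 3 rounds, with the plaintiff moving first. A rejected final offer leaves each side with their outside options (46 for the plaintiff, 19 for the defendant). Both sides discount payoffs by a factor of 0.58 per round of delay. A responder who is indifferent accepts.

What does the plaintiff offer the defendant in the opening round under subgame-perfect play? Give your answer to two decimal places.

42.93

Round 3 (the plaintiff proposes): the defendant gets 19 if talks fail, so the plaintiff offers 19 and keeps 131.
Round 2 (the defendant proposes): the plaintiff can get 131 next round, worth 0.58 × 131 = 75.98 now, so the defendant offers 75.98, keeping 74.02.
Round 1 (the plaintiff proposes): the defendant can get 74.02 next round, worth 0.58 × 74.02 = 42.9316 now, so the plaintiff offers 42.9316, keeping 107.0684.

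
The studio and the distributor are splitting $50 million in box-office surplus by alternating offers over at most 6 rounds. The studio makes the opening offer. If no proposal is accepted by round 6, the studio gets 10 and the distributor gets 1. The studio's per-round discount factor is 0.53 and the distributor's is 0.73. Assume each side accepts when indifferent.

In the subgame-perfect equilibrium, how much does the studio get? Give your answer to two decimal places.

21.84

Round 6 (the distributor proposes): the studio gets 10 if talks fail, so the distributor offers 10 and keeps 40.
Round 5 (the studio proposes): the distributor can get 40 next round, worth 0.73 × 40 = 29.2 now; the studio offers that and keeps 20.8.
Round 4 (the distributor proposes): the studio can get 20.8 next round, worth 0.53 × 20.8 = 11.024 now, so the distributor offers 11.024, keeping 38.976.
Round 3 (the studio proposes): the distributor can get 38.976 next round, worth 0.73 × 38.976 = 28.45248 now. The studio offers 28.45248 and keeps 50 − 28.45248 = 21.54752.
Round 2 (the distributor proposes): the studio can get 21.54752 next round, worth 0.53 × 21.54752 = 11.4201856 now. The distributor offers 11.4201856 and keeps 50 − 11.4201856 = 38.5798144.
Round 1 (the studio proposes): the distributor can get 38.5798144 next round, worth 0.73 × 38.5798144 = 28.163264512 now, so the studio offers 28.163264512, keeping 21.836735488.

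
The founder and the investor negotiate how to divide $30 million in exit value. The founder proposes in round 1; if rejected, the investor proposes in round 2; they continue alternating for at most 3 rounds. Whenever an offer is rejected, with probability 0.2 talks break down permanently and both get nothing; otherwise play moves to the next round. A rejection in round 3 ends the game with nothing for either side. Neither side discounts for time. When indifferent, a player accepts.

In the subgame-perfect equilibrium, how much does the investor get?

4.8

Round 3 (the founder proposes): rejection yields 0 for the investor; the founder offers 0 and keeps 30.
Round 2 (the investor proposes): rejecting gives the founder an expected 0.8 × 30 = 24, so the investor offers 24, keeping 6.
Round 1 (the founder proposes): rejecting gives the investor an expected 0.8 × 6 = 4.8, so the founder offers 4.8, keeping 25.2.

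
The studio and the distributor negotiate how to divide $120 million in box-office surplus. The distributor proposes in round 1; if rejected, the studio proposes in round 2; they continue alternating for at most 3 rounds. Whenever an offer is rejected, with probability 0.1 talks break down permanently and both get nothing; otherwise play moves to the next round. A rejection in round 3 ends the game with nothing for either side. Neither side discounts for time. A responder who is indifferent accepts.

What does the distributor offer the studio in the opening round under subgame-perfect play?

Round 3 (the distributor proposes): the studio will accept anything ≥ 0, so the distributor offers 0 and keeps 120.
Round 2 (the studio proposes): rejecting gives the distributor an expected 0.9 × 120 = 108, so the studio offers 108, keeping 12.
Round 1 (the distributor proposes): rejecting gives the studio an expected 0.9 × 12 = 10.8. The distributor offers 10.8 and keeps 120 − 10.8 = 109.2.

10.8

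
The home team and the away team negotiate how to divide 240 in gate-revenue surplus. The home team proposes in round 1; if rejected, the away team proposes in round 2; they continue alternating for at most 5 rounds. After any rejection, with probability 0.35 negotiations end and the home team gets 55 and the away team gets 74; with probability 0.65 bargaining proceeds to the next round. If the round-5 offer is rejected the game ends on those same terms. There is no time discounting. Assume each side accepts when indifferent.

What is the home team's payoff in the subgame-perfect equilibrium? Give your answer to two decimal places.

By backward induction:
Round 5 (the home team proposes): the away team gets 74 if talks fail, so the home team offers 74 and keeps 166.
Round 4 (the away team proposes): rejecting gives the home team an expected 0.65 × 166 + 0.35 × 55 = 127.15. The away team offers 127.15 and keeps 240 − 127.15 = 112.85.
Round 3 (the home team proposes): rejecting gives the away team an expected 0.65 × 112.85 + 0.35 × 74 = 99.2525. The home team offers 99.2525 and keeps 240 − 99.2525 = 140.7475.
Round 2 (the away team proposes): rejecting gives the home team an expected 0.65 × 140.7475 + 0.35 × 55 = 110.735875. The away team offers 110.735875 and keeps 240 − 110.735875 = 129.264125.
Round 1 (the home team proposes): rejecting gives the away team an expected 0.65 × 129.264125 + 0.35 × 74 = 109.92168125. The home team offers 109.92168125 and keeps 240 − 109.92168125 = 130.07831875.

130.08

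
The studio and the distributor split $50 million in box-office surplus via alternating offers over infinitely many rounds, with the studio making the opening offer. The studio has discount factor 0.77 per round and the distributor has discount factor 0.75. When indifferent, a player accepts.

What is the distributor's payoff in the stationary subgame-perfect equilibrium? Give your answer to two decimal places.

When the studio proposes, the distributor accepts any offer worth at least 0.75 times what the distributor would get by proposing next round; and vice versa.
This gives x = 50 − 0.75y and y = 50 − 0.77x, where x and y are each side's share when it proposes.
Hence (1 − 0.75·0.77)x = 50(1 − 0.75), i.e. 0.4225·x = 12.5.
x ≈ 29.5858; the distributor's share is 50 − x ≈ 20.4142.

20.41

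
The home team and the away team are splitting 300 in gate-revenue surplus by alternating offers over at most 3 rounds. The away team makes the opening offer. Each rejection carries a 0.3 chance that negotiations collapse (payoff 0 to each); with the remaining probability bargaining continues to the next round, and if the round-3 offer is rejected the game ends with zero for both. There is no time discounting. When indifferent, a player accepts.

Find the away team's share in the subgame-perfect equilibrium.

By backward induction:
Round 3 (the away team proposes): rejection yields 0 for the home team; the away team offers 0 and keeps 300.
Round 2 (the home team proposes): rejecting gives the away team an expected 0.7 × 300 = 210. The home team offers 210 and keeps 300 − 210 = 90.
Round 1 (the away team proposes): rejecting gives the home team an expected 0.7 × 90 = 63. The away team offers 63 and keeps 300 − 63 = 237.

237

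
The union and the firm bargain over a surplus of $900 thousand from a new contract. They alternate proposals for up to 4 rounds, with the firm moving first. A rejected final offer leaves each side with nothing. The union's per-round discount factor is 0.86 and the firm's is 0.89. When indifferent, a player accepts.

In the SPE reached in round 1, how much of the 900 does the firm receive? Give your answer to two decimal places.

Round 4 (the union proposes): the firm will accept anything ≥ 0, so the union offers 0 and keeps 900.
Round 3 (the firm proposes): the union can get 900 next round, worth 0.86 × 900 = 774 now. The firm offers 774 and keeps 900 − 774 = 126.
Round 2 (the union proposes): the firm can get 126 next round, worth 0.89 × 126 = 112.14 now; the union offers that and keeps 787.86.
Round 1 (the firm proposes): the union can get 787.86 next round, worth 0.86 × 787.86 = 677.5596 now. The firm offers 677.5596 and keeps 900 − 677.5596 = 222.4404.

222.44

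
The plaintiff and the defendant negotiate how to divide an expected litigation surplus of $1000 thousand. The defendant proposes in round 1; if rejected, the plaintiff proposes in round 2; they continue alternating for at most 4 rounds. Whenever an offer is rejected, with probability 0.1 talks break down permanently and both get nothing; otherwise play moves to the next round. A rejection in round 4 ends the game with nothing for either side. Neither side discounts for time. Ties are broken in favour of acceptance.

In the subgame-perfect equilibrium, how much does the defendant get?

By backward induction:
Round 4 (the plaintiff proposes): rejection yields 0 for the defendant; the plaintiff offers 0 and keeps 1000.
Round 3 (the defendant proposes): rejecting gives the plaintiff an expected 0.9 × 1000 = 900. The defendant offers 900 and keeps 1000 − 900 = 100.
Round 2 (the plaintiff proposes): rejecting gives the defendant an expected 0.9 × 100 = 90; the plaintiff offers that and keeps 910.
Round 1 (the defendant proposes): rejecting gives the plaintiff an expected 0.9 × 910 = 819. The defendant offers 819 and keeps 1000 − 819 = 181.

181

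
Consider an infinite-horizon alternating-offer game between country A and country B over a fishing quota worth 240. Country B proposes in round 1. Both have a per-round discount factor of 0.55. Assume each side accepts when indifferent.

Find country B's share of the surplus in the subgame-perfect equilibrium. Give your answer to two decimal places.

154.84

When country B proposes, country A accepts any offer worth at least 0.55 times what country A would get by proposing next round; and vice versa.
This gives x = 240 − 0.55y and y = 240 − 0.55x, where x and y are each side's share when it proposes.
Hence (1 − 0.55·0.55)x = 240(1 − 0.55), i.e. 0.6975·x = 108.
x ≈ 154.8387; country A's share is 240 − x ≈ 85.1613.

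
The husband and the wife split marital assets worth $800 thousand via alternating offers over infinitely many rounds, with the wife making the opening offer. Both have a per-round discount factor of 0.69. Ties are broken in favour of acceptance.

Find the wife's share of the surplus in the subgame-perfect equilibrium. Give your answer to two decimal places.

473.37

Let x be the wife's share when the wife proposes and y be the husband's share when the husband proposes.
The husband accepts iff offered ≥ 0.69·y, so x = 800 − 0.69y. Symmetrically y = 800 − 0.69x.
Substituting: x = 800 − 0.69(800 − 0.69x), giving x(1 − 0.69·0.69) = 800(1 − 0.69).
So x = 800 × 0.31 / 0.5239 ≈ 473.3728, and the husband receives 800 − x ≈ 326.6272.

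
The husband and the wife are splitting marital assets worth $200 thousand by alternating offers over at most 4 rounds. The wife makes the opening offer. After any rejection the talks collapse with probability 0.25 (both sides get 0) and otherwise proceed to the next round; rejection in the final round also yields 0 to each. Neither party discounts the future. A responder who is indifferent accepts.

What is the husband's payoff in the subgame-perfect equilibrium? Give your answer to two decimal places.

Round 4 (the husband proposes): the wife will accept anything ≥ 0, so the husband offers 0 and keeps 200.
Round 3 (the wife proposes): rejecting gives the husband an expected 0.75 × 200 = 150. The wife offers 150 and keeps 200 − 150 = 50.
Round 2 (the husband proposes): rejecting gives the wife an expected 0.75 × 50 = 37.5; the husband offers that and keeps 162.5.
Round 1 (the wife proposes): rejecting gives the husband an expected 0.75 × 162.5 = 121.875; the wife offers that and keeps 78.125.

121.88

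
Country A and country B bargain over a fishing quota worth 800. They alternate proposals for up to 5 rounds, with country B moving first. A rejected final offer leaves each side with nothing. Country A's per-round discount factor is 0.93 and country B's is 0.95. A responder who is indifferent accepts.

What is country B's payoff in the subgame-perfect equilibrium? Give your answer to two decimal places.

Round 5 (country B proposes): rejection yields 0 for country A; country B offers 0 and keeps 800.
Round 4 (country A proposes): country B can get 800 next round, worth 0.95 × 800 = 760 now. Country A offers 760 and keeps 800 − 760 = 40.
Round 3 (country B proposes): country A can get 40 next round, worth 0.93 × 40 = 37.2 now; country B offers that and keeps 762.8.
Round 2 (country A proposes): country B can get 762.8 next round, worth 0.95 × 762.8 = 724.66 now. Country A offers 724.66 and keeps 800 − 724.66 = 75.34.
Round 1 (country B proposes): country A can get 75.34 next round, worth 0.93 × 75.34 = 70.0662 now; country B offers that and keeps 729.9338.

729.93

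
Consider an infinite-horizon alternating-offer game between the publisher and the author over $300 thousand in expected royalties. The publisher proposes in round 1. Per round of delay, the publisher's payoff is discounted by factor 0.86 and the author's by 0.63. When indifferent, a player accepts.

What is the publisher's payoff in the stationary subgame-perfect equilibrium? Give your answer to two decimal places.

242.25

Let x be the publisher's share when the publisher proposes and y be the author's share when the author proposes.
The author accepts iff offered ≥ 0.63·y, so x = 300 − 0.63y. Symmetrically y = 300 − 0.86x.
Substituting: x = 300 − 0.63(300 − 0.86x), giving x(1 − 0.86·0.63) = 300(1 − 0.63).
So x = 300 × 0.37 / 0.4582 ≈ 242.2523, and the author receives 300 − x ≈ 57.7477.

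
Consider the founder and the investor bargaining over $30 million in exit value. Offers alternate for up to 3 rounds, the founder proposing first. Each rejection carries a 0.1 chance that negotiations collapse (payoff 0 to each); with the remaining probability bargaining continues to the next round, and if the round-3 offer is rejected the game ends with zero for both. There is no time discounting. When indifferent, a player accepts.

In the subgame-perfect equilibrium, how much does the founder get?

27.3

By backward induction:
Round 3 (the founder proposes): rejection yields 0 for the investor; the founder offers 0 and keeps 30.
Round 2 (the investor proposes): rejecting gives the founder an expected 0.9 × 30 = 27, so the investor offers 27, keeping 3.
Round 1 (the founder proposes): rejecting gives the investor an expected 0.9 × 3 = 2.7, so the founder offers 2.7, keeping 27.3.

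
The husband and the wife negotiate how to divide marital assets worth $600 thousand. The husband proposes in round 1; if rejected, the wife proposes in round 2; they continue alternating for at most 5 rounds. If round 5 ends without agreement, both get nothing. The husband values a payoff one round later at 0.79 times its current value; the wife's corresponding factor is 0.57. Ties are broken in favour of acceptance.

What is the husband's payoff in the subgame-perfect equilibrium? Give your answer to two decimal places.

Work backward from the last round.
Round 5 (the husband proposes): rejection yields 0 for the wife; the husband offers 0 and keeps 600.
Round 4 (the wife proposes): the husband can get 600 next round, worth 0.79 × 600 = 474 now. The wife offers 474 and keeps 600 − 474 = 126.
Round 3 (the husband proposes): the wife can get 126 next round, worth 0.57 × 126 = 71.82 now; the husband offers that and keeps 528.18.
Round 2 (the wife proposes): the husband can get 528.18 next round, worth 0.79 × 528.18 = 417.2622 now, so the wife offers 417.2622, keeping 182.7378.
Round 1 (the husband proposes): the wife can get 182.7378 next round, worth 0.57 × 182.7378 = 104.160546 now, so the husband offers 104.160546, keeping 495.839454.

495.84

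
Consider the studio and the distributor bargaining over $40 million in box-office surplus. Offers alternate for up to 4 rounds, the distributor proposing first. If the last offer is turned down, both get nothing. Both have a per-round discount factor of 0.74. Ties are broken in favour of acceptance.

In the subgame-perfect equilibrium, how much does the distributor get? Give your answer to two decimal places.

Work backward from the last round.
Round 4 (the studio proposes): the distributor will accept anything ≥ 0, so the studio offers 0 and keeps 40.
Round 3 (the distributor proposes): the studio can get 40 next round, worth 0.74 × 40 = 29.6 now. The distributor offers 29.6 and keeps 40 − 29.6 = 10.4.
Round 2 (the studio proposes): the distributor can get 10.4 next round, worth 0.74 × 10.4 = 7.696 now. The studio offers 7.696 and keeps 40 − 7.696 = 32.304.
Round 1 (the distributor proposes): the studio can get 32.304 next round, worth 0.74 × 32.304 = 23.90496 now; the distributor offers that and keeps 16.09504.

16.10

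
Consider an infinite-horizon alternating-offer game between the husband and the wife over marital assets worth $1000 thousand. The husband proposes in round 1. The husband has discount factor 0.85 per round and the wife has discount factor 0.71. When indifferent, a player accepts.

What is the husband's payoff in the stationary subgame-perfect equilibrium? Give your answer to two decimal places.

In a stationary SPE each proposer offers the other exactly their discounted continuation value.
If the husband keeps x when proposing and the wife keeps y when proposing, then x = 1000 − 0.71y and y = 1000 − 0.85x.
Solving: x = 1000(1 − 0.71) / (1 − 0.85·0.71) = 290 / 0.3965 ≈ 731.3997.
The wife gets 1000 − 731.3997 ≈ 268.6003.

731.40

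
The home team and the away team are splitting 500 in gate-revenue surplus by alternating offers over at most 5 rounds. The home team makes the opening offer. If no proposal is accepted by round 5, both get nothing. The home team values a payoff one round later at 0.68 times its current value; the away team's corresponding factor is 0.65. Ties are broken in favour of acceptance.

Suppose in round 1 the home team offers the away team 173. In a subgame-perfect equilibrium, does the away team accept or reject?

Work out the away team's continuation value if the offer is rejected.
Round 5 (the home team proposes): the away team will accept anything ≥ 0, so the home team offers 0 and keeps 500.
Round 4 (the away team proposes): the home team can get 500 next round, worth 0.68 × 500 = 340 now. The away team offers 340 and keeps 500 − 340 = 160.
Round 3 (the home team proposes): the away team can get 160 next round, worth 0.65 × 160 = 104 now, so the home team offers 104, keeping 396.
Round 2 (the away team proposes): the home team can get 396 next round, worth 0.68 × 396 = 269.28 now, so the away team offers 269.28, keeping 230.72.
So by rejecting in round 1, the away team gets 230.72 next round, worth 0.65 × 230.72 = 149.968 now.
Offer 173 ≥ 149.968, so the away team accepts.

Accept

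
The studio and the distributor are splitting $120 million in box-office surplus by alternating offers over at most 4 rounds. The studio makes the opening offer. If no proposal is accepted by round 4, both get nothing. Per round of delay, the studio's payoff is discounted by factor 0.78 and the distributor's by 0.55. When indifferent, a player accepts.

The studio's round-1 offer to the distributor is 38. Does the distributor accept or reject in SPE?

Round 4 (the distributor proposes): the studio will accept anything ≥ 0, so the distributor offers 0 and keeps 120.
Round 3 (the studio proposes): the distributor can get 120 next round, worth 0.55 × 120 = 66 now; the studio offers that and keeps 54.
Round 2 (the distributor proposes): the studio can get 54 next round, worth 0.78 × 54 = 42.12 now; the distributor offers that and keeps 77.88.
So by rejecting in round 1, the distributor gets 77.88 next round, worth 0.55 × 77.88 = 42.834 now.
Offer 38 < 42.834, so the distributor rejects.

Reject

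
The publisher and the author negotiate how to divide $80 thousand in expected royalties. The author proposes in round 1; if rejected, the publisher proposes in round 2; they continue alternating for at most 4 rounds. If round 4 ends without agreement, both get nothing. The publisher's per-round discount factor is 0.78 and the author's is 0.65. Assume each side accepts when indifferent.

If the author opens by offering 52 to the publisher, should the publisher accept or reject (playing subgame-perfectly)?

Round 4 (the publisher proposes): rejection yields 0 for the author; the publisher offers 0 and keeps 80.
Round 3 (the author proposes): the publisher can get 80 next round, worth 0.78 × 80 = 62.4 now. The author offers 62.4 and keeps 80 − 62.4 = 17.6.
Round 2 (the publisher proposes): the author can get 17.6 next round, worth 0.65 × 17.6 = 11.44 now; the publisher offers that and keeps 68.56.
So by rejecting in round 1, the publisher gets 68.56 next round, worth 0.78 × 68.56 = 53.4768 now.
Offer 52 < 53.4768, so the publisher rejects.

Reject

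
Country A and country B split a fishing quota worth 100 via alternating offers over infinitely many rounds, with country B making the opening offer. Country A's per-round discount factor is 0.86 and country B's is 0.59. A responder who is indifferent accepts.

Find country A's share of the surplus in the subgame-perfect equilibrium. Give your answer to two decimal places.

When country B proposes, country A accepts any offer worth at least 0.86 times what country A would get by proposing next round; and vice versa.
This gives x = 100 − 0.86y and y = 100 − 0.59x, where x and y are each side's share when it proposes.
Hence (1 − 0.86·0.59)x = 100(1 − 0.86), i.e. 0.4926·x = 14.
x ≈ 28.4206; country A's share is 100 − x ≈ 71.5794.

71.58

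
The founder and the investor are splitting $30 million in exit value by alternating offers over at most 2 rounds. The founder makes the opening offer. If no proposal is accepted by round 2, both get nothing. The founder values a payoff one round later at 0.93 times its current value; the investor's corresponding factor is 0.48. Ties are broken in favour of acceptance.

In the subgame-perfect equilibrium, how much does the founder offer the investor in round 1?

14.4

Round 2 (the investor proposes): the founder will accept anything ≥ 0, so the investor offers 0 and keeps 30.
Round 1 (the founder proposes): the investor can get 30 next round, worth 0.48 × 30 = 14.4 now. The founder offers 14.4 and keeps 30 − 14.4 = 15.6.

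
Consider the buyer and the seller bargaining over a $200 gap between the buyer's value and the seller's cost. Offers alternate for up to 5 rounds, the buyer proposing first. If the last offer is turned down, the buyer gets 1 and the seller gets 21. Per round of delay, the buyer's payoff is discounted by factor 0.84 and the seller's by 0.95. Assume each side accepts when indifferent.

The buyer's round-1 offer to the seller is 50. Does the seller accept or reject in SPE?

Round 5 (the buyer proposes): the seller gets 21 if talks fail, so the buyer offers 21 and keeps 179.
Round 4 (the seller proposes): the buyer can get 179 next round, worth 0.84 × 179 = 150.36 now, so the seller offers 150.36, keeping 49.64.
Round 3 (the buyer proposes): the seller can get 49.64 next round, worth 0.95 × 49.64 = 47.158 now; the buyer offers that and keeps 152.842.
Round 2 (the seller proposes): the buyer can get 152.842 next round, worth 0.84 × 152.842 = 128.38728 now. The seller offers 128.38728 and keeps 200 − 128.38728 = 71.61272.
So by rejecting in round 1, the seller gets 71.61272 next round, worth 0.95 × 71.61272 = 68.032084 now.
Offer 50 < 68.032084, so the seller rejects.

Reject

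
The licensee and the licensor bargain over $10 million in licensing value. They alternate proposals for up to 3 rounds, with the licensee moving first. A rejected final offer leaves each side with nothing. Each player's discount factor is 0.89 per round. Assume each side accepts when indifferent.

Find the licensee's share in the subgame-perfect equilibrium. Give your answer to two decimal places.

Round 3 (the licensee proposes): the licensor will accept anything ≥ 0, so the licensee offers 0 and keeps 10.
Round 2 (the licensor proposes): the licensee can get 10 next round, worth 0.89 × 10 = 8.9 now. The licensor offers 8.9 and keeps 10 − 8.9 = 1.1.
Round 1 (the licensee proposes): the licensor can get 1.1 next round, worth 0.89 × 1.1 = 0.979 now. The licensee offers 0.979 and keeps 10 − 0.979 = 9.021.

9.02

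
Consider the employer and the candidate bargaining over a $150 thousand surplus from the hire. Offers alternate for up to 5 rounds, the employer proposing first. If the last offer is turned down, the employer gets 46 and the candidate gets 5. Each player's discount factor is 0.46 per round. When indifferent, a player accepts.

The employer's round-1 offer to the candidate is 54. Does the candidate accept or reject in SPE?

Accept

Round 5 (the employer proposes): the candidate gets 5 if talks fail, so the employer offers 5 and keeps 145.
Round 4 (the candidate proposes): the employer can get 145 next round, worth 0.46 × 145 = 66.7 now. The candidate offers 66.7 and keeps 150 − 66.7 = 83.3.
Round 3 (the employer proposes): the candidate can get 83.3 next round, worth 0.46 × 83.3 = 38.318 now, so the employer offers 38.318, keeping 111.682.
Round 2 (the candidate proposes): the employer can get 111.682 next round, worth 0.46 × 111.682 = 51.37372 now, so the candidate offers 51.37372, keeping 98.62628.
So by rejecting in round 1, the candidate gets 98.62628 next round, worth 0.46 × 98.62628 = 45.3680888 now.
Offer 54 ≥ 45.3680888, so the candidate accepts.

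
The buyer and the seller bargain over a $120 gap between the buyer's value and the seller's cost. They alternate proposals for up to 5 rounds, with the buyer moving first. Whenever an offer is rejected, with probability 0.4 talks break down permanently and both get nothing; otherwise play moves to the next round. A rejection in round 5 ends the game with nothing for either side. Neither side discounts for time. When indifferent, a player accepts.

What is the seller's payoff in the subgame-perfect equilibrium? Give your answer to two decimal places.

By backward induction:
Round 5 (the buyer proposes): the seller will accept anything ≥ 0, so the buyer offers 0 and keeps 120.
Round 4 (the seller proposes): rejecting gives the buyer an expected 0.6 × 120 = 72; the seller offers that and keeps 48.
Round 3 (the buyer proposes): rejecting gives the seller an expected 0.6 × 48 = 28.8, so the buyer offers 28.8, keeping 91.2.
Round 2 (the seller proposes): rejecting gives the buyer an expected 0.6 × 91.2 = 54.72; the seller offers that and keeps 65.28.
Round 1 (the buyer proposes): rejecting gives the seller an expected 0.6 × 65.28 = 39.168. The buyer offers 39.168 and keeps 120 − 39.168 = 80.832.

39.17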